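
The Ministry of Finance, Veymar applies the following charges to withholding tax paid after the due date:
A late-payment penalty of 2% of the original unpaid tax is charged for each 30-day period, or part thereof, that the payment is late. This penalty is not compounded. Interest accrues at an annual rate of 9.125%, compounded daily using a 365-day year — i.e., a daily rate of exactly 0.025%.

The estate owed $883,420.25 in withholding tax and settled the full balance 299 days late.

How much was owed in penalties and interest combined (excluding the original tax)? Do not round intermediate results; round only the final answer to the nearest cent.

$245,241.57

Penalty periods: ⌈299/30⌉ = 10; penalty = 10 × 2% × $883,420.25 = $176,684.05
Interest: $883,420.25 × ((1 + 0.00025)^299 − 1) = $883,420.25 × 0.07760465… = $68,557.5160…
Penalties + interest = $176,684.0500 + $68,557.5160… = $245,241.57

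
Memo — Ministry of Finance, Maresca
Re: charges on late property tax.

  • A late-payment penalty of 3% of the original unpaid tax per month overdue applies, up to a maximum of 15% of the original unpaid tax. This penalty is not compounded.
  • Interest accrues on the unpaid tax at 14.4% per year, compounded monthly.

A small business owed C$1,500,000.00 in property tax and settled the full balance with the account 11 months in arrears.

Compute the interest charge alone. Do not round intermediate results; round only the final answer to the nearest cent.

C$210,318.12

Interest (14.4%/yr ÷ 12 = 1.2%/month): C$1,500,000.00 × ((1 + 0.012)^11 − 1) = C$210,318.1188…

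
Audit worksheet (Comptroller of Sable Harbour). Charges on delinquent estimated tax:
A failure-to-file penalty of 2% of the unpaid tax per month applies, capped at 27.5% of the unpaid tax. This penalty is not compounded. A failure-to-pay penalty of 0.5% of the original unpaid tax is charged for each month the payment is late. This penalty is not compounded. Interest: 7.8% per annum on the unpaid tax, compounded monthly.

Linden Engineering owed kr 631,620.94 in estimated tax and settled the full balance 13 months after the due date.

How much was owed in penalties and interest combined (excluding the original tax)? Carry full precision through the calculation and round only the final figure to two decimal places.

kr 260,780.71

Failure-to-file: 13 × 2% × kr 631,620.94 = kr 164,221.44… (under the 27.5% cap)
Failure-to-pay penalty: 13 × 0.5% × kr 631,620.94 = kr 41,055.36…
Interest (7.8%/yr ÷ 12 = 0.65%/month): kr 631,620.94 × ((1 + 0.0065)^13 − 1) = kr 55,503.9011…
Penalties + interest = kr 205,276.8055 + kr 55,503.9011… = kr 260,780.71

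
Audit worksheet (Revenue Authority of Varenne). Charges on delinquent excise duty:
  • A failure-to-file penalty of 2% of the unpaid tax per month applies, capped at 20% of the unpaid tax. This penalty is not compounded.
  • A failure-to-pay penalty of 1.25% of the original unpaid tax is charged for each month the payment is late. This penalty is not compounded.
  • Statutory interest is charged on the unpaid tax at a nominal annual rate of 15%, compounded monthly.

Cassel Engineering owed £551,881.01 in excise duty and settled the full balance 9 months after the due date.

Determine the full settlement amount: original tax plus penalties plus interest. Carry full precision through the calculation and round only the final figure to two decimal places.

£778,589.41

Failure-to-file: 9 × 2% × £551,881.01 = £99,338.58… (under the 20% cap)
Failure-to-pay penalty = 1.25% × £551,881.01 × 9 mo = £62,086.61…
Interest (15%/yr ÷ 12 = 1.25%/month): £551,881.01 × ((1 + 0.0125)^9 − 1) = £65,283.2064…
Total = £551,881.01 + £161,425.1954… + £65,283.2064… = £778,589.41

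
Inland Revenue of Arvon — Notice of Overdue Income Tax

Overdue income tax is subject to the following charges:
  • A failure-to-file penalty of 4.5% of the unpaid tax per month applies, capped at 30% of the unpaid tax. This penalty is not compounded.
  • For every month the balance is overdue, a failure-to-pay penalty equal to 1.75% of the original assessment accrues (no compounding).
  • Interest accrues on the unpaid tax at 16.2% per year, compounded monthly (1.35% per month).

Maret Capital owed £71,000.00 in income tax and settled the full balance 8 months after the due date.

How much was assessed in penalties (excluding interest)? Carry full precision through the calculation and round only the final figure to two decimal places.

£31,240.00

Failure-to-file: 8 × 4.5% × £71,000.00 = £25,560.00, capped at 30% × £71,000.00 = £21,300.00
Failure-to-pay penalty = 1.75% × £71,000.00 × 8 mo = £9,940.00
Total penalty = £21,300.00 + £9,940.00 = £31,240.00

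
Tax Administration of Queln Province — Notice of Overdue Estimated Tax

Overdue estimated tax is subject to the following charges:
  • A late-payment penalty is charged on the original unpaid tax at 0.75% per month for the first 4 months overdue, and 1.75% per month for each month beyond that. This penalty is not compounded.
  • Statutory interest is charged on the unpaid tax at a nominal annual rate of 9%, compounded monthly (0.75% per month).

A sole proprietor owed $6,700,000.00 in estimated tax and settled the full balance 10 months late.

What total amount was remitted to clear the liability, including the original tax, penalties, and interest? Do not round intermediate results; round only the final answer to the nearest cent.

$8,124,303.05

Penalty, months 1–4: 4 × 0.75% × $6,700,000.00 = $201,000.00
Penalty, months 5–10: 6 × 1.75% × $6,700,000.00 = $703,500.00
Interest: $6,700,000.00 × ((1 + 0.0075)^10 − 1) = $6,700,000.00 × 0.0775825… = $519,803.0547…
Total = $6,700,000.00 + $904,500.0000 + $519,803.0547… = $8,124,303.05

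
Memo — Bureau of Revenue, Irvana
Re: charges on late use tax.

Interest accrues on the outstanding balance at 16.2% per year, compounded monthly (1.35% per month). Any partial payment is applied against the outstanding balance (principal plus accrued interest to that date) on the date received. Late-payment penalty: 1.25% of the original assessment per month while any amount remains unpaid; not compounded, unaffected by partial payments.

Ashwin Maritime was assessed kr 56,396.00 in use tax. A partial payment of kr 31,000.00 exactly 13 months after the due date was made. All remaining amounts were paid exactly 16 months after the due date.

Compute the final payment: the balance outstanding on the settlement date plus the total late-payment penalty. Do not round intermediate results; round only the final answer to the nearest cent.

kr 48,898.82

Balance at month 13: kr 56,396.0000 × (1 + 0.0135)^13 = kr 67,136.2518…
After kr 31,000.00 payment: kr 67,136.2518… − kr 31,000.00 = kr 36,136.2518…
Balance at month 16: kr 36,136.2518… × (1 + 0.0135)^3 = kr 37,619.6164…
Penalty: 16 × 1.25% × kr 56,396.00 = kr 11,279.20
Final settlement = outstanding balance + penalty = kr 37,619.6164… + kr 11,279.20 = kr 48,898.82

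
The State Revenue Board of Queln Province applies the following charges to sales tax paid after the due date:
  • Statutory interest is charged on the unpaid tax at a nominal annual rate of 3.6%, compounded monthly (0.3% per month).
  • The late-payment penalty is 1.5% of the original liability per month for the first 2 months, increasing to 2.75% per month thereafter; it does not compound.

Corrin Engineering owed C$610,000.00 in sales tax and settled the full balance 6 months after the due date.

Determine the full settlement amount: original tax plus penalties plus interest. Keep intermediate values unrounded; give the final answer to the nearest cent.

Penalty, months 1–2: 2 × 1.5% × C$610,000.00 = C$18,300.00
Penalty, months 3–6: 4 × 2.75% × C$610,000.00 = C$67,100.00
Interest: C$610,000.00 × ((1 + 0.003)^6 − 1) = C$610,000.00 × 0.0181355… = C$11,062.6801…
Total = C$610,000.00 + C$85,400.0000 + C$11,062.6801… = C$706,462.68

C$706,462.68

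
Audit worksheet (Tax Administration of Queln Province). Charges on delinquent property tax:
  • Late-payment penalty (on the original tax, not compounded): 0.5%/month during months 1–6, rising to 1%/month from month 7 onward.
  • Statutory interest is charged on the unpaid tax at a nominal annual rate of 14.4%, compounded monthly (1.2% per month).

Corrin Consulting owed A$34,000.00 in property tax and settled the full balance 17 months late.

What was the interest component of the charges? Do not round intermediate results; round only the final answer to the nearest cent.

A$7,643.54

Interest: A$34,000.00 × ((1 + 0.012)^17 − 1) = A$34,000.00 × 0.2248100… = A$7,643.5389…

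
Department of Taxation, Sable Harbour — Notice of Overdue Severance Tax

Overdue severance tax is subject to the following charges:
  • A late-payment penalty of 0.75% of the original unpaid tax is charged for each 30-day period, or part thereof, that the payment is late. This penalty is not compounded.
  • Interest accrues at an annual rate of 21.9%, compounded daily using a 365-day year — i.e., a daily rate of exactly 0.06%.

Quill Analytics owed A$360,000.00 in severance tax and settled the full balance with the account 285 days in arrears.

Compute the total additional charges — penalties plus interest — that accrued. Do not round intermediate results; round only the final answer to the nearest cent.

Penalty periods: ⌈285/30⌉ = 10; penalty = 10 × 0.75% × A$360,000.00 = A$27,000.00
Interest: A$360,000.00 × ((1 + 0.0006)^285 − 1) = A$360,000.00 × 0.18642991… = A$67,114.7669…
Penalties + interest = A$27,000.0000 + A$67,114.7669… = A$94,114.77

A$94,114.77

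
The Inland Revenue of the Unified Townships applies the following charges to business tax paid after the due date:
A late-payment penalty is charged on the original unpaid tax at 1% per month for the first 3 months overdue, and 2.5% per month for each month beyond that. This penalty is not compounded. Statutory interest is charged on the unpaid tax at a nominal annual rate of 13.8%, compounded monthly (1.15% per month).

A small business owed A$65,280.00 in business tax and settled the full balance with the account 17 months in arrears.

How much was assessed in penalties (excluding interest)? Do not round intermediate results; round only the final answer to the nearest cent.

A$24,806.40

Penalty, months 1–3: 3 × 1% × A$65,280.00 = A$1,958.40
Penalty, months 4–17: 14 × 2.5% × A$65,280.00 = A$22,848.00
Total penalty = A$1,958.40 + A$22,848.00 = A$24,806.40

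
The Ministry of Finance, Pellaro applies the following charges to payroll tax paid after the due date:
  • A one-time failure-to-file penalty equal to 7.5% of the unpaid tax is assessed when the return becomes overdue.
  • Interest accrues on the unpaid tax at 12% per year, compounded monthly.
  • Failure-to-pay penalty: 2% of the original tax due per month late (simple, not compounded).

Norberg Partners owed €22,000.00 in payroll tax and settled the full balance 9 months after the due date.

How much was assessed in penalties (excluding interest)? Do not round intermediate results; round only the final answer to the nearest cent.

Failure-to-file penalty: 7.5% × €22,000.00 = €1,650.00
Failure-to-pay penalty = 2% × €22,000.00 × 9 mo = €3,960.00
Total penalty = €1,650.00 + €3,960.00 = €5,610.00

€5,610.00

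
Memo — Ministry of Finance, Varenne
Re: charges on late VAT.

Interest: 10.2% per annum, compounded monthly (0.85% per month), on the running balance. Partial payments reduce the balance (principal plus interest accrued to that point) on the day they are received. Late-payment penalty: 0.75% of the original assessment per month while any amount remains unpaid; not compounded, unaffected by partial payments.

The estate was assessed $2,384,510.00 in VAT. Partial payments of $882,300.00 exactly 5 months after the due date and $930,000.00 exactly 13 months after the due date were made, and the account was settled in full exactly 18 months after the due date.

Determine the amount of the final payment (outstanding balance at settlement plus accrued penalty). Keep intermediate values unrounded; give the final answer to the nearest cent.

Balance at month 5: $2,384,510.0000 × (1 + 0.0085)^5 = $2,487,589.1897…
After $882,300.00 payment: $2,487,589.1897… − $882,300.00 = $1,605,289.1897…
Balance at month 13: $1,605,289.1897… × (1 + 0.0085)^8 = $1,717,752.1527…
After $930,000.00 payment: $1,717,752.1527… − $930,000.00 = $787,752.1527…
Balance at month 18: $787,752.1527… × (1 + 0.0085)^5 = $821,805.6285…
Penalty: 18 × 0.75% × $2,384,510.00 = $321,908.85
Final settlement = outstanding balance + penalty = $821,805.6285… + $321,908.85 = $1,143,714.48

$1,143,714.48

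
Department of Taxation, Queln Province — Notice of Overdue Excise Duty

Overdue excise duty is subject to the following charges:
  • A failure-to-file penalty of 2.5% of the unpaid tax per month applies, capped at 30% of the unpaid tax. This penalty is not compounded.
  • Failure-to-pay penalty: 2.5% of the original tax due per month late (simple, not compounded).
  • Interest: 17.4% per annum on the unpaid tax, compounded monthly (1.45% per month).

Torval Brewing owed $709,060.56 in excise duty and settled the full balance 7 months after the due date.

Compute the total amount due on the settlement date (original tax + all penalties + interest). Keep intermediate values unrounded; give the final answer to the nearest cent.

Failure-to-file: 7 × 2.5% × $709,060.56 = $124,085.60… (under the 30% cap)
Failure-to-pay penalty: 7 × 2.5% × $709,060.56 = $124,085.60…
Interest: $709,060.56 × ((1 + 0.0145)^7 − 1) = $709,060.56 × 0.1060235… = $75,177.0912…
Total = $709,060.56 + $248,171.1960 + $75,177.0912… = $1,032,408.85

$1,032,408.85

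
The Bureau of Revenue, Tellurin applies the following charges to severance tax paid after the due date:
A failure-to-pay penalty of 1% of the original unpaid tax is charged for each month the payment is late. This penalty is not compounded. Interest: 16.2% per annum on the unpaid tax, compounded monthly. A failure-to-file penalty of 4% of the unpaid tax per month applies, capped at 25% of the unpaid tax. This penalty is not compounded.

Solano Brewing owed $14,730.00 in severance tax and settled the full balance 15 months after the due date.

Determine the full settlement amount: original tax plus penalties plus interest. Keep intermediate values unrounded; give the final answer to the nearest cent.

Failure-to-file: 15 × 4% × $14,730.00 = $8,838.00, capped at 25% × $14,730.00 = $3,682.50
Failure-to-pay penalty = 1% × $14,730.00 × 15 mo = $2,209.50
Interest (16.2%/yr ÷ 12 = 1.35%/month): $14,730.00 × ((1 + 0.0135)^15 − 1) = $3,281.8799…
Total = $14,730.00 + $5,892.0000 + $3,281.8799… = $23,903.88

$23,903.88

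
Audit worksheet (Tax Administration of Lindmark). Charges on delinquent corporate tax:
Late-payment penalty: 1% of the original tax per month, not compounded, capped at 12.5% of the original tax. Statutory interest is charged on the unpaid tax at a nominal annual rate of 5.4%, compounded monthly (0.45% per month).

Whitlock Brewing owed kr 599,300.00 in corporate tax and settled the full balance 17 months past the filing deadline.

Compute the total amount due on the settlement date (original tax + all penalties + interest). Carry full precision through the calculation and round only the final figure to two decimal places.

kr 721,747.15

Penalty (uncapped): 17 × 1% × kr 599,300.00 = kr 101,881.00; cap = 12.5% × kr 599,300.00 = kr 74,912.50 → penalty = kr 74,912.50
Interest: kr 599,300.00 × ((1 + 0.0045)^17 − 1) = kr 599,300.00 × 0.0793170… = kr 47,534.6496…
Total = kr 599,300.00 + kr 74,912.5000 + kr 47,534.6496… = kr 721,747.15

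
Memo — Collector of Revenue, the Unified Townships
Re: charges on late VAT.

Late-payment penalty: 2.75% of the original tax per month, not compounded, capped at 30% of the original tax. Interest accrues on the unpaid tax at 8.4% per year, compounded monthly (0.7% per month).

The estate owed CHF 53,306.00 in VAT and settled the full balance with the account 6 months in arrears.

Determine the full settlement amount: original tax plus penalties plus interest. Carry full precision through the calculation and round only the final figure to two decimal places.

CHF 64,379.89

Penalty: 6 × 2.75% × CHF 53,306.00 = CHF 8,795.49 (below the 30% cap of CHF 15,991.80)
Interest: CHF 53,306.00 × ((1 + 0.007)^6 − 1) = CHF 53,306.00 × 0.0427419… = CHF 2,278.3995…
Total = CHF 53,306.00 + CHF 8,795.4900 + CHF 2,278.3995… = CHF 64,379.89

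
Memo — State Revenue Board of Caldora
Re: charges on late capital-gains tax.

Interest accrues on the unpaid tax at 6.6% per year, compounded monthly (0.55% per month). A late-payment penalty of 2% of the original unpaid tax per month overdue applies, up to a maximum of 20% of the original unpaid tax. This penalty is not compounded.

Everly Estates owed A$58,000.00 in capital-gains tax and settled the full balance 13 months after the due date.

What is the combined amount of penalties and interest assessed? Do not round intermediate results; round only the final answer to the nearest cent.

Penalty (uncapped): 13 × 2% × A$58,000.00 = A$15,080.00; cap = 20% × A$58,000.00 = A$11,600.00 → penalty = A$11,600.00
Interest: A$58,000.00 × ((1 + 0.0055)^13 − 1) = A$58,000.00 × 0.0739077… = A$4,286.6492…
Penalties + interest = A$11,600.0000 + A$4,286.6492… = A$15,886.65

A$15,886.65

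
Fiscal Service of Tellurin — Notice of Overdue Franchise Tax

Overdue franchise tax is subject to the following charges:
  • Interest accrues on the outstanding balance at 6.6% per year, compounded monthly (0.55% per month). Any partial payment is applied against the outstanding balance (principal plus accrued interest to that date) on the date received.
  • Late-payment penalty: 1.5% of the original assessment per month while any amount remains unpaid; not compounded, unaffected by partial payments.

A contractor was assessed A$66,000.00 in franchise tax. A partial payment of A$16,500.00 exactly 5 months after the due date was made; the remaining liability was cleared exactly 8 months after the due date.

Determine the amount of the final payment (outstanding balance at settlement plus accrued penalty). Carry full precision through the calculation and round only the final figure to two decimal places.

Balance at month 5: A$66,000.0000 × (1 + 0.0055)^5 = A$67,835.0751…
After A$16,500.00 payment: A$67,835.0751… − A$16,500.00 = A$51,335.0751…
Balance at month 8: A$51,335.0751… × (1 + 0.0055)^3 = A$52,186.7710…
Penalty: 8 × 1.5% × A$66,000.00 = A$7,920.00
Final settlement = outstanding balance + penalty = A$52,186.7710… + A$7,920.00 = A$60,106.77

A$60,106.77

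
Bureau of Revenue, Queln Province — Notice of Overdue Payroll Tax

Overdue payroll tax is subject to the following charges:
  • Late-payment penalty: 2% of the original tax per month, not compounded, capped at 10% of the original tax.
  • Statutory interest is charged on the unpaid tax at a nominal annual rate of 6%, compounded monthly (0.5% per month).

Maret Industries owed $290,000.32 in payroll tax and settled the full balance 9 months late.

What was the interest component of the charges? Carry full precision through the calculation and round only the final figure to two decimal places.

Interest: $290,000.32 × ((1 + 0.005)^9 − 1) = $290,000.32 × 0.0459106… = $13,314.0826…

$13,314.08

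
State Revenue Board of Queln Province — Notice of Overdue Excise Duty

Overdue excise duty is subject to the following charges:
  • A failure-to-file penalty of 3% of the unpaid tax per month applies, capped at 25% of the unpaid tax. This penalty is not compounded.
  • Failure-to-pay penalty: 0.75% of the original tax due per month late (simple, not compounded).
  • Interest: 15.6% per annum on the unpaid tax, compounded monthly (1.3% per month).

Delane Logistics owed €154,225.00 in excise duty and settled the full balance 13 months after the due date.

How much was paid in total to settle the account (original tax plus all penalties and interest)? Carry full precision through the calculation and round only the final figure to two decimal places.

Failure-to-file: 13 × 3% × €154,225.00 = €60,147.75, capped at 25% × €154,225.00 = €38,556.25
Failure-to-pay penalty = 0.75% × €154,225.00 × 13 mo = €15,036.94…
Interest: €154,225.00 × ((1 + 0.013)^13 − 1) = €154,225.00 × 0.1828312… = €28,197.1494…
Total = €154,225.00 + €53,593.1875 + €28,197.1494… = €236,015.34

€236,015.34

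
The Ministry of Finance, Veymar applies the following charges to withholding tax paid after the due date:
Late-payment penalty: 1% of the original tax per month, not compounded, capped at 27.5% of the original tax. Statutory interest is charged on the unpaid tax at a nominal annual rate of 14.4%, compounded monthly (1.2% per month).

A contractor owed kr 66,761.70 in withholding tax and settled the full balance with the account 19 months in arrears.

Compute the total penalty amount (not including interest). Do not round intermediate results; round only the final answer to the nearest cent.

Penalty: 19 × 1% × kr 66,761.70 = kr 12,684.72… (below the 27.5% cap of kr 18,359.47…)

kr 12,684.72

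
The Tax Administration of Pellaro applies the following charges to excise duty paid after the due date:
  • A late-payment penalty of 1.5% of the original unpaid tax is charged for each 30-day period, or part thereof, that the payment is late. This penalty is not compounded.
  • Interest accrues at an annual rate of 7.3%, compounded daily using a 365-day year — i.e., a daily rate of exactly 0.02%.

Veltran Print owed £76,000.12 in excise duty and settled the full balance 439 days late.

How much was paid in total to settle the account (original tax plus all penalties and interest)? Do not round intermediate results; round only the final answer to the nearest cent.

£100,073.93

Penalty periods: ⌈439/30⌉ = 15; penalty = 15 × 1.5% × £76,000.12 = £17,100.03…
Interest: £76,000.12 × ((1 + 0.0002)^439 − 1) = £76,000.12 × 0.09176016… = £6,973.7833…
Total = £76,000.12 + £17,100.0270 + £6,973.7833… = £100,073.93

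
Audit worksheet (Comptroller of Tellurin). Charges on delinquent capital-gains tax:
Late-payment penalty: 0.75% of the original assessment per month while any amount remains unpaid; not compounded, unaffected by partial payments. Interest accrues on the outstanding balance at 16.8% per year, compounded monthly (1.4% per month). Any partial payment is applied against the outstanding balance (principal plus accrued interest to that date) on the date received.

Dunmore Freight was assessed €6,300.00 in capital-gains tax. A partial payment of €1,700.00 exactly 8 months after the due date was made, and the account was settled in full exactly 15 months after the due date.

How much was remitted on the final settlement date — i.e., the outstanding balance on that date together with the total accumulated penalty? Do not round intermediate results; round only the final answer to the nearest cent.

Balance at month 8: €6,300.0000 × (1 + 0.014)^8 = €7,041.1596…
After €1,700.00 payment: €7,041.1596… − €1,700.00 = €5,341.1596…
Balance at month 15: €5,341.1596… × (1 + 0.014)^7 = €5,887.0977…
Penalty: 15 × 0.75% × €6,300.00 = €708.75
Final settlement = outstanding balance + penalty = €5,887.0977… + €708.75 = €6,595.85

€6,595.85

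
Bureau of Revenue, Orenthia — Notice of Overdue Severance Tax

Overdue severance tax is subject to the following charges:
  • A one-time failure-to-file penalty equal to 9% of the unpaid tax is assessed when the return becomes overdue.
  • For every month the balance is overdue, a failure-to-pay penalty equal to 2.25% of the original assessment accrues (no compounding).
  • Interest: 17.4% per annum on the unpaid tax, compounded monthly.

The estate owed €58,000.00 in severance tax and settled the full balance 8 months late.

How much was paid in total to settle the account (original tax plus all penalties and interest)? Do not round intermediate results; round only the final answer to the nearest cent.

Failure-to-file penalty: 9% × €58,000.00 = €5,220.00
Failure-to-pay penalty = 2.25% × €58,000.00 × 8 mo = €10,440.00
Interest (17.4%/yr ÷ 12 = 1.45%/month): €58,000.00 × ((1 + 0.0145)^8 − 1) = €7,079.5295…
Total = €58,000.00 + €15,660.0000 + €7,079.5295… = €80,739.53

€80,739.53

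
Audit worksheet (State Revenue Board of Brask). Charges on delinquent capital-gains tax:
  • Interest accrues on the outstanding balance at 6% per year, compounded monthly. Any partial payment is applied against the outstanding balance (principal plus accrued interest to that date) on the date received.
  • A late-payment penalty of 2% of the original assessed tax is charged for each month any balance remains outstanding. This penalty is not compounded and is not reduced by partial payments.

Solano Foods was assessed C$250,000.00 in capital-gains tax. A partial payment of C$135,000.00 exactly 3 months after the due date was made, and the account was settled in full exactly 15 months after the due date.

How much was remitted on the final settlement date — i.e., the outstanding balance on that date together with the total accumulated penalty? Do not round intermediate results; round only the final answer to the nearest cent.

C$201,094.18

Monthly rate = 6% ÷ 12 = 0.5%
Balance at month 3: C$250,000.0000 × (1 + 0.005)^3 = C$253,768.7813…
After C$135,000.00 payment: C$253,768.7813… − C$135,000.00 = C$118,768.7813…
Balance at month 15: C$118,768.7813… × (1 + 0.005)^12 = C$126,094.1798…
Penalty: 15 × 2% × C$250,000.00 = C$75,000.00
Final settlement = outstanding balance + penalty = C$126,094.1798… + C$75,000.00 = C$201,094.18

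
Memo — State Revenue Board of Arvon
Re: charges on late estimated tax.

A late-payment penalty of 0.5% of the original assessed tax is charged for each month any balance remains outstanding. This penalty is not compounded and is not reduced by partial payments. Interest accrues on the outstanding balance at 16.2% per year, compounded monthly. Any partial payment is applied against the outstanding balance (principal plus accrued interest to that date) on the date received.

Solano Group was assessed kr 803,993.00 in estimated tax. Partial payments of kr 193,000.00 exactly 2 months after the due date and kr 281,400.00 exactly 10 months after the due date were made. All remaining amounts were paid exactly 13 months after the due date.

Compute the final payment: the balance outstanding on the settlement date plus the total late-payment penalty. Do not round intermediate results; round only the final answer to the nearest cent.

Monthly rate = 16.2% ÷ 12 = 1.35%
Balance at month 2: kr 803,993.0000 × (1 + 0.0135)^2 = kr 825,847.3387…
After kr 193,000.00 payment: kr 825,847.3387… − kr 193,000.00 = kr 632,847.3387…
Balance at month 10: kr 632,847.3387… × (1 + 0.0135)^8 = kr 704,512.9530…
After kr 281,400.00 payment: kr 704,512.9530… − kr 281,400.00 = kr 423,112.9530…
Balance at month 13: kr 423,112.9530… × (1 + 0.0135)^3 = kr 440,481.4056…
Penalty: 13 × 0.5% × kr 803,993.00 = kr 52,259.55…
Final settlement = outstanding balance + penalty = kr 440,481.4056… + kr 52,259.55… = kr 492,740.95

kr 492,740.95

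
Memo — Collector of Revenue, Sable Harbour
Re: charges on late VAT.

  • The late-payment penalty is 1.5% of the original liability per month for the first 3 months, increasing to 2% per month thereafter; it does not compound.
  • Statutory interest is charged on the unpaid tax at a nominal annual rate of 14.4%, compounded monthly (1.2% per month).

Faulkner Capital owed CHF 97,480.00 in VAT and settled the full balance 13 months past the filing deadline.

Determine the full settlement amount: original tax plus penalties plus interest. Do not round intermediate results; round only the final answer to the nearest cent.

CHF 137,714.03

Penalty, months 1–3: 3 × 1.5% × CHF 97,480.00 = CHF 4,386.60
Penalty, months 4–13: 10 × 2% × CHF 97,480.00 = CHF 19,496.00
Interest: CHF 97,480.00 × ((1 + 0.012)^13 − 1) = CHF 97,480.00 × 0.1677414… = CHF 16,351.4277…
Total = CHF 97,480.00 + CHF 23,882.6000 + CHF 16,351.4277… = CHF 137,714.03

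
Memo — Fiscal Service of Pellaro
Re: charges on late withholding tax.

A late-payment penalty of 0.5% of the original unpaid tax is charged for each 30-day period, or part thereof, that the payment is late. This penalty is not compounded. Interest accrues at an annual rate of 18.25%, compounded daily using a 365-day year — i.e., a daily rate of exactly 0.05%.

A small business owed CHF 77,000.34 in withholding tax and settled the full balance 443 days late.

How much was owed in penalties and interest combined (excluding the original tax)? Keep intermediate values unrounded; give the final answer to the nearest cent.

CHF 24,861.73

Penalty periods: ⌈443/30⌉ = 15; penalty = 15 × 0.5% × CHF 77,000.34 = CHF 5,775.03…
Interest: CHF 77,000.34 × ((1 + 0.0005)^443 − 1) = CHF 77,000.34 × 0.24787817… = CHF 19,086.7032…
Penalties + interest = CHF 5,775.0255 + CHF 19,086.7032… = CHF 24,861.73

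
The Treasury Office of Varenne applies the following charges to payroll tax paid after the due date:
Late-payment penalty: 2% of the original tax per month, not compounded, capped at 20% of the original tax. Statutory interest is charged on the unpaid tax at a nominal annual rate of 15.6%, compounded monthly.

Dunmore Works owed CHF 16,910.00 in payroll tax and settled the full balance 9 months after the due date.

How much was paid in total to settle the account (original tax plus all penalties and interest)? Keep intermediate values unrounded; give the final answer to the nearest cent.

Penalty: 9 × 2% × CHF 16,910.00 = CHF 3,043.80 (below the 20% cap of CHF 3,382.00)
Interest (15.6%/yr ÷ 12 = 1.3%/month): CHF 16,910.00 × ((1 + 0.013)^9 − 1) = CHF 2,084.5328…
Total = CHF 16,910.00 + CHF 3,043.8000 + CHF 2,084.5328… = CHF 22,038.33

CHF 22,038.33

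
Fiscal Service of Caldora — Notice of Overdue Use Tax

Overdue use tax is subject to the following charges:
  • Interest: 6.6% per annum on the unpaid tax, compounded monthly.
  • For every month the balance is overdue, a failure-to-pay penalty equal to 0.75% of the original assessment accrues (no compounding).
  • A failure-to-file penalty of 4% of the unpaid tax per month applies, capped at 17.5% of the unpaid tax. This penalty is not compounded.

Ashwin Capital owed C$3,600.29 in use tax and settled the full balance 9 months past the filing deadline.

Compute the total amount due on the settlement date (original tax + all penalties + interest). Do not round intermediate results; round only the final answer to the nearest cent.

Failure-to-file: 9 × 4% × C$3,600.29 = C$1,296.10…, capped at 17.5% × C$3,600.29 = C$630.05…
Failure-to-pay penalty = 0.75% × C$3,600.29 × 9 mo = C$243.02…
Interest (6.6%/yr ÷ 12 = 0.55%/month): C$3,600.29 × ((1 + 0.0055)^9 − 1) = C$182.1858…
Total = C$3,600.29 + C$873.0703… + C$182.1858… = C$4,655.55

C$4,655.55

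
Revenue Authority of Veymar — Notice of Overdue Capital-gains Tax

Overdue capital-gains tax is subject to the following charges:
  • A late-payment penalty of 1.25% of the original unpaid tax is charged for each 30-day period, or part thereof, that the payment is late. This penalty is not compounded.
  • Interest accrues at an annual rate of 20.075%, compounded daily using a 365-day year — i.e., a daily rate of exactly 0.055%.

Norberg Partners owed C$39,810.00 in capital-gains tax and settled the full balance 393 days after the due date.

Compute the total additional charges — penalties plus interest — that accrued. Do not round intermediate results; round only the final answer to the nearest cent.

Penalty periods: ⌈393/30⌉ = 14; penalty = 14 × 1.25% × C$39,810.00 = C$6,966.75
Interest: C$39,810.00 × ((1 + 0.00055)^393 − 1) = C$39,810.00 × 0.24121480… = C$9,602.7613…
Penalties + interest = C$6,966.7500 + C$9,602.7613… = C$16,569.51

C$16,569.51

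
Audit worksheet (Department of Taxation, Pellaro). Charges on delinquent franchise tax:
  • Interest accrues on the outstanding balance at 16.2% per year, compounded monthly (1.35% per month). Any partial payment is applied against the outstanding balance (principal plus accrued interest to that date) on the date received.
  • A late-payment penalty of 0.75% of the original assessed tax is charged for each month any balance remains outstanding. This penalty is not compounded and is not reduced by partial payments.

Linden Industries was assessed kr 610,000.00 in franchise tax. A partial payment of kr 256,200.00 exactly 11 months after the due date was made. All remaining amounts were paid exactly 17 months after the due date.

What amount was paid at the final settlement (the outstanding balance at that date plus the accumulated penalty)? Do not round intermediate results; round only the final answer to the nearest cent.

kr 566,294.66

Balance at month 11: kr 610,000.0000 × (1 + 0.0135)^11 = kr 706,953.9385…
After kr 256,200.00 payment: kr 706,953.9385… − kr 256,200.00 = kr 450,753.9385…
Balance at month 17: kr 450,753.9385… × (1 + 0.0135)^6 = kr 488,519.6624…
Penalty: 17 × 0.75% × kr 610,000.00 = kr 77,775.00
Final settlement = outstanding balance + penalty = kr 488,519.6624… + kr 77,775.00 = kr 566,294.66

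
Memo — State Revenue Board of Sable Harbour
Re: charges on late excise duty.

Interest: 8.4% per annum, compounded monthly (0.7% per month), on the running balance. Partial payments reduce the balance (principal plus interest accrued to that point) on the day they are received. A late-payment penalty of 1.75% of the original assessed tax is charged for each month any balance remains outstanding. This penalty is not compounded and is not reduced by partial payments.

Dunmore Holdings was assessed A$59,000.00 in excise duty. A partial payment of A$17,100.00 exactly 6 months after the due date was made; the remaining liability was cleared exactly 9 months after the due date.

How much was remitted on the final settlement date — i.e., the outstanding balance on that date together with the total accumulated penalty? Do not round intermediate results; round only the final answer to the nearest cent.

A$54,653.67

Balance at month 6: A$59,000.0000 × (1 + 0.007)^6 = A$61,521.7719…
After A$17,100.00 payment: A$61,521.7719… − A$17,100.00 = A$44,421.7719…
Balance at month 9: A$44,421.7719… × (1 + 0.007)^3 = A$45,361.1743…
Penalty: 9 × 1.75% × A$59,000.00 = A$9,292.50
Final settlement = outstanding balance + penalty = A$45,361.1743… + A$9,292.50 = A$54,653.67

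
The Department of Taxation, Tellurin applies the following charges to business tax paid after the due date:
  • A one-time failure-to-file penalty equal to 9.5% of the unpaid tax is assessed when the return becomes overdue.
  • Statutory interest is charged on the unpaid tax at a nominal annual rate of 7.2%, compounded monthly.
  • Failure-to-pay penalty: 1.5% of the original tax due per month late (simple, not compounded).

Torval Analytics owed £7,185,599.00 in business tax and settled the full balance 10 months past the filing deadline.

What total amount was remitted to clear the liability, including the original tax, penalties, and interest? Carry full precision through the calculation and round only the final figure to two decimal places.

£9,389,035.59

Failure-to-file penalty: 9.5% × £7,185,599.00 = £682,631.91…
Failure-to-pay penalty: 10 × 1.5% × £7,185,599.00 = £1,077,839.85
Interest (7.2%/yr ÷ 12 = 0.6%/month): £7,185,599.00 × ((1 + 0.006)^10 − 1) = £442,964.8309…
Total = £7,185,599.00 + £1,760,471.7550 + £442,964.8309… = £9,389,035.59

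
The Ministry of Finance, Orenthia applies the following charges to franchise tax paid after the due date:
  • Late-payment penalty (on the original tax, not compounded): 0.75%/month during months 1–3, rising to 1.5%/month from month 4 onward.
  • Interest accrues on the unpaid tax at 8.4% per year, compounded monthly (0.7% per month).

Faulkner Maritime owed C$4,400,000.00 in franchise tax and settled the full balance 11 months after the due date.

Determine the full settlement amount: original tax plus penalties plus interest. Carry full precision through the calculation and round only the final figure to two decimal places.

C$5,377,910.54

Penalty, months 1–3: 3 × 0.75% × C$4,400,000.00 = C$99,000.00
Penalty, months 4–11: 8 × 1.5% × C$4,400,000.00 = C$528,000.00
Interest: C$4,400,000.00 × ((1 + 0.007)^11 − 1) = C$4,400,000.00 × 0.0797524… = C$350,910.5387…
Total = C$4,400,000.00 + C$627,000.0000 + C$350,910.5387… = C$5,377,910.54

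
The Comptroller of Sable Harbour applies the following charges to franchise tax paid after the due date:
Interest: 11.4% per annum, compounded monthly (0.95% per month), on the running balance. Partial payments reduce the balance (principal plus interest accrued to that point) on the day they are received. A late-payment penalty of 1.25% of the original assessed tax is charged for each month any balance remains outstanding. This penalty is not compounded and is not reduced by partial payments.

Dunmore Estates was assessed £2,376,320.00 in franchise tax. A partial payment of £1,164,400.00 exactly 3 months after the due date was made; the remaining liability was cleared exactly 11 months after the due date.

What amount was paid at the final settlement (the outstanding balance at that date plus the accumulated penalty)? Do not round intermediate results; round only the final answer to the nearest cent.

Balance at month 3: £2,376,320.0000 × (1 + 0.0095)^3 = £2,444,690.5460…
After £1,164,400.00 payment: £2,444,690.5460… − £1,164,400.00 = £1,280,290.5460…
Balance at month 11: £1,280,290.5460… × (1 + 0.0095)^8 = £1,380,890.1279…
Penalty: 11 × 1.25% × £2,376,320.00 = £326,744.00
Final settlement = outstanding balance + penalty = £1,380,890.1279… + £326,744.00 = £1,707,634.13

£1,707,634.13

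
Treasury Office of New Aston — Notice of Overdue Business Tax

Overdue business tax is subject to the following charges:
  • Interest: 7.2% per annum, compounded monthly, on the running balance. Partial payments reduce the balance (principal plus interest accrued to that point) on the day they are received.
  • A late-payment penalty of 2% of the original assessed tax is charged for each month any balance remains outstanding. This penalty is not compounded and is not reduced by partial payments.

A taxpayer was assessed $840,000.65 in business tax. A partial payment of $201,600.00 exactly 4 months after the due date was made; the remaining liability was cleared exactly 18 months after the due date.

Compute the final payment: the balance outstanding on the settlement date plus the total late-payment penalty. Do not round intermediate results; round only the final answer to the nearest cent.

$1,018,688.16

Monthly rate = 7.2% ÷ 12 = 0.6%
Balance at month 4: $840,000.6500 × (1 + 0.006)^4 = $860,342.8326…
After $201,600.00 payment: $860,342.8326… − $201,600.00 = $658,742.8326…
Balance at month 18: $658,742.8326… × (1 + 0.006)^14 = $716,287.9300…
Penalty: 18 × 2% × $840,000.65 = $302,400.23…
Final settlement = outstanding balance + penalty = $716,287.9300… + $302,400.23… = $1,018,688.16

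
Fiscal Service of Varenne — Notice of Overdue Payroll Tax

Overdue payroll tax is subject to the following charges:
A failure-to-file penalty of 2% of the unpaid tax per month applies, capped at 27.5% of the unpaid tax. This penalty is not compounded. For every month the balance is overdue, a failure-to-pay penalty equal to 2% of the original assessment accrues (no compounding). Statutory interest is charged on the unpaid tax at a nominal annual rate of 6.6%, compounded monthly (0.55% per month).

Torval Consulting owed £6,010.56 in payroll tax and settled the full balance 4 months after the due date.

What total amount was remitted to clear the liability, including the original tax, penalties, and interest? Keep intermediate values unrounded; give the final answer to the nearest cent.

Failure-to-file: 4 × 2% × £6,010.56 = £480.84… (under the 27.5% cap)
Failure-to-pay penalty: 4 × 2% × £6,010.56 = £480.84…
Interest: £6,010.56 × ((1 + 0.0055)^4 − 1) = £6,010.56 × 0.0221822… = £133.3272…
Total = £6,010.56 + £961.6896 + £133.3272… = £7,105.58

£7,105.58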